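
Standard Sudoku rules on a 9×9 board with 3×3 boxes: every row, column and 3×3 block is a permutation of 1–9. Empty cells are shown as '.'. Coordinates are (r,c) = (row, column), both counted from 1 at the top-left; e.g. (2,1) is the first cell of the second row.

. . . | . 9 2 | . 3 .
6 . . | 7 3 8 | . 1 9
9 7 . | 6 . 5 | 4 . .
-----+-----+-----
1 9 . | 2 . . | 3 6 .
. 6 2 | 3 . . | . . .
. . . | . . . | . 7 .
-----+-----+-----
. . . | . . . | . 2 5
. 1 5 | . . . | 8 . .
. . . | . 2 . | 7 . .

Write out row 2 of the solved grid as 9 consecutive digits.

624738519

(2,3) = 4: row 2 has {1,3,6,7,8,9}; col 3 has {2,5}; box has {6,7,9} → only 4 remains.
(3,5) = 1 (sole candidate).
(3,8) = 8 (sole candidate).
(3,9) = 2 (sole candidate).
(1,4) = 4 (sole candidate).
(2,7) = 5: row 2 has {1,3,4,6,7,8,9}; col 7 has {3,4,7,8}; box has {1,2,3,4,8,9} → only 5 remains.
(3,3) = 3 (sole candidate).
(6,3) = 8 (sole candidate).
(8,4) = 9 (sole candidate).
(8,8) = 4 (sole candidate).
(9,8) = 9 (sole candidate).
(1,3) = 1 (sole candidate).
(1,7) = 6 (sole candidate).
(1,9) = 7 (sole candidate).
(2,2) = 2: row 2 has {1,3,4,5,6,7,8,9}; col 2 has {1,6,7,9}; box has {1,3,4,6,7,9} → only 2 remains.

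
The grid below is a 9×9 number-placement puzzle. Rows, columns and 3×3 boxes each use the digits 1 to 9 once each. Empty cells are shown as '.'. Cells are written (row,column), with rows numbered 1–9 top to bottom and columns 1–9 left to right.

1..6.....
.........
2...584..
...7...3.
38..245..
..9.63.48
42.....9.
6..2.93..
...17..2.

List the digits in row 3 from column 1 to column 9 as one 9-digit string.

(4,1) = 5: row 4 has {3,7}; col 1 has {1,2,3,4,6}; box has {3,8,9} → only 5 remains.
(4,6) = 1: row 4 has {3,5,7}; col 6 has {3,4,8,9}; box has {2,3,4,6,7} → only 1 remains.
(5,4) = 9: row 5 has {2,3,4,5,8}; col 4 has {1,2,6,7}; box has {1,2,3,4,6,7} → only 9 remains.
(6,1) = 7: row 6 has {3,4,6,8,9}; col 1 has {1,2,3,4,5,6}; box has {3,5,8,9} → only 7 remains.
(6,2) = 1: row 6 has {3,4,6,7,8,9}; col 2 has {2,8}; box has {3,5,7,8,9} → only 1 remains.
(6,4) = 5: row 6 has {1,3,4,6,7,8,9}; col 4 has {1,2,6,7,9}; box has {1,2,3,4,6,7,9} → only 5 remains.
(6,7) = 2: row 6 has {1,3,4,5,6,7,8,9}; col 7 has {3,4,5}; box has {3,4,5,8} → only 2 remains.
(3,4) = 3: row 3 has {2,4,5,8}; col 4 has {1,2,5,6,7,9}; box has {5,6,8} → only 3 remains.
(4,5) = 8: row 4 has {1,3,5,7}; col 5 has {2,5,6,7}; box has {1,2,3,4,5,6,7,9} → only 8 remains.
(5,3) = 6: row 5 has {2,3,4,5,8,9}; col 3 has {9}; box has {1,3,5,7,8,9} → only 6 remains.
(7,4) = 8: row 7 has {2,4,9}; col 4 has {1,2,3,5,6,7,9}; box has {1,2,7,9} → only 8 remains.
(7,5) = 3: row 7 has {2,4,8,9}; col 5 has {2,5,6,7,8}; box has {1,2,7,8,9} → only 3 remains.
(8,5) = 4: row 8 has {2,3,6,9}; col 5 has {2,3,5,6,7,8}; box has {1,2,3,7,8,9} → only 4 remains.
(1,5) = 9: row 1 has {1,6}; col 5 has {2,3,4,5,6,7,8}; box has {3,5,6,8} → only 9 remains.
(2,4) = 4: row 2 has {}; col 4 has {1,2,3,5,6,7,8,9}; box has {3,5,6,8,9} → only 4 remains.
(2,5) = 1: row 2 has {4}; col 5 has {2,3,4,5,6,7,8,9}; box has {3,4,5,6,8,9} → only 1 remains.
(3,3) = 7: row 3 has {2,3,4,5,8}; col 3 has {6,9}; box has {1,2} → only 7 remains.
(4,2) = 4: row 4 has {1,3,5,7,8}; col 2 has {1,2,8}; box has {1,3,5,6,7,8,9} → only 4 remains.
(4,3) = 2: row 4 has {1,3,4,5,7,8}; col 3 has {6,7,9}; box has {1,3,4,5,6,7,8,9} → only 2 remains.
(1,3) = 4: in row 1, 4 can only go here (every other open cell in that row sees a 4).
(9,9) = 4: in row 9, 4 can only go here (every other open cell in that row sees a 4).
(8,2) = 7: in column 2, 7 can only go here (every other open cell in that column sees a 7).
(7,7) = 1: in column 7, 1 can only go here (every other open cell in that column sees a 1).
(7,3) = 5: row 7 has {1,2,3,4,8,9}; col 3 has {2,4,6,7,9}; box has {2,4,6,7} → only 5 remains.
(7,6) = 6: row 7 has {1,2,3,4,5,8,9}; col 6 has {1,3,4,8,9}; box has {1,2,3,4,7,8,9} → only 6 remains.
(7,9) = 7: row 7 has {1,2,3,4,5,6,8,9}; col 9 has {4,8}; box has {1,2,3,4,9} → only 7 remains.
(8,9) = 5: row 8 has {2,3,4,6,7,9}; col 9 has {4,7,8}; box has {1,2,3,4,7,9} → only 5 remains.
(9,6) = 5: row 9 has {1,2,4,7}; col 6 has {1,3,4,6,8,9}; box has {1,2,3,4,6,7,8,9} → only 5 remains.
(5,9) = 1: row 5 has {2,3,4,5,6,8,9}; col 9 has {4,5,7,8}; box has {2,3,4,5,8} → only 1 remains.
(8,8) = 8: row 8 has {2,3,4,5,6,7,9}; col 8 has {2,3,4,9}; box has {1,2,3,4,5,7,9} → only 8 remains.
(9,7) = 6: row 9 has {1,2,4,5,7}; col 7 has {1,2,3,4,5}; box has {1,2,3,4,5,7,8,9} → only 6 remains.
(4,7) = 9: row 4 has {1,2,3,4,5,7,8}; col 7 has {1,2,3,4,5,6}; box has {1,2,3,4,5,8} → only 9 remains.
(4,9) = 6: row 4 has {1,2,3,4,5,7,8,9}; col 9 has {1,4,5,7,8}; box has {1,2,3,4,5,8,9} → only 6 remains.
(5,8) = 7: row 5 has {1,2,3,4,5,6,8,9}; col 8 has {2,3,4,8,9}; box has {1,2,3,4,5,6,8,9} → only 7 remains.
(8,3) = 1: row 8 has {2,3,4,5,6,7,8,9}; col 3 has {2,4,5,6,7,9}; box has {2,4,5,6,7} → only 1 remains.
(1,8) = 5: row 1 has {1,4,6,9}; col 8 has {2,3,4,7,8,9}; box has {4} → only 5 remains.
(2,8) = 6: row 2 has {1,4}; col 8 has {2,3,4,5,7,8,9}; box has {4,5} → only 6 remains.
(3,8) = 1: row 3 has {2,3,4,5,7,8}; col 8 has {2,3,4,5,6,7,8,9}; box has {4,5,6} → only 1 remains.
(3,9) = 9: row 3 has {1,2,3,4,5,7,8}; col 9 has {1,4,5,6,7,8}; box has {1,4,5,6} → only 9 remains.
(1,2) = 3: row 1 has {1,4,5,6,9}; col 2 has {1,2,4,7,8}; box has {1,2,4,7} → only 3 remains.
(1,9) = 2: row 1 has {1,3,4,5,6,9}; col 9 has {1,4,5,6,7,8,9}; box has {1,4,5,6,9} → only 2 remains.
(2,3) = 8: row 2 has {1,4,6}; col 3 has {1,2,4,5,6,7,9}; box has {1,2,3,4,7} → only 8 remains.
(2,7) = 7: row 2 has {1,4,6,8}; col 7 has {1,2,3,4,5,6,9}; box has {1,2,4,5,6,9} → only 7 remains.
(2,9) = 3: row 2 has {1,4,6,7,8}; col 9 has {1,2,4,5,6,7,8,9}; box has {1,2,4,5,6,7,9} → only 3 remains.
(3,2) = 6: row 3 has {1,2,3,4,5,7,8,9}; col 2 has {1,2,3,4,7,8}; box has {1,2,3,4,7,8} → only 6 remains.

267358419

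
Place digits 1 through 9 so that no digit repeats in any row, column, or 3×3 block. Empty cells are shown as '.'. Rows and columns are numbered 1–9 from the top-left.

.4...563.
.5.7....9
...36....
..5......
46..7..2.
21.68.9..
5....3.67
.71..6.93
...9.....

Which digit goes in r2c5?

r6c6 = 4: row 6 has {1,2,6,8,9}; col 6 has {3,5,6}; box has {6,7,8} → only 4 remains.
r6c9 = 5: row 6 has {1,2,4,6,8,9}; col 9 has {3,7,9}; box has {2,9} → only 5 remains.
r8c1 = 8: row 8 has {1,3,6,7,9}; col 1 has {2,4,5}; box has {1,5,7} → only 8 remains.
r6c8 = 7: row 6 has {1,2,4,5,6,8,9}; col 8 has {2,3,6,9}; box has {2,5,9} → only 7 remains.
r6c3 = 3: row 6 has {1,2,4,5,6,7,8,9}; col 3 has {1,5}; box has {1,2,4,5,6} → only 3 remains.
r2c1 = 3: in row 2, 3 can only go here (every other open cell in that row sees a 3).
r9c1 = 6: row 9 has {9}; col 1 has {2,3,4,5,8}; box has {1,5,7,8} → only 6 remains.
r2c3 = 6: in row 2, 6 can only go here (every other open cell in that row sees a 6).
r4c9 = 6: in row 4, 6 can only go here (every other open cell in that row sees a 6).
r4c1 = 7: in row 4, 7 can only go here (every other open cell in that row sees a 7).
r1c3 = 7: in row 1, 7 can only go here (every other open cell in that row sees a 7).
r3c7 = 7: in row 3, 7 can only go here (every other open cell in that row sees a 7).
r3c8 = 5: in row 3, 5 can only go here (every other open cell in that row sees a 5).
r3c9 = 4: in row 3, 4 can only go here (every other open cell in that row sees a 4).
r2c5 = 4: in row 2, 4 can only go here (every other open cell in that row sees a 4).

4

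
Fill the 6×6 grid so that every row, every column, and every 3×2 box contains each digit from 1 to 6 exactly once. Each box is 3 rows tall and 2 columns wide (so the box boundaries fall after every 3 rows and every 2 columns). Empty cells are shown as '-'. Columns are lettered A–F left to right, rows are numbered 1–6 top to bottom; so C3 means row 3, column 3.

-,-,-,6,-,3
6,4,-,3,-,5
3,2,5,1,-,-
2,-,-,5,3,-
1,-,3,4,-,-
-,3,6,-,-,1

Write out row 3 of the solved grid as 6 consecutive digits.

325146

A1 = 5: row 1 has {3,6}; col 1 has {1,2,3,6}; box has {2,3,4,6} → only 5 remains.
B1 = 1: row 1 has {3,5,6}; col 2 has {2,3,4}; box has {2,3,4,5,6} → only 1 remains.
C2 = 2: row 2 has {3,4,5,6}; col 3 has {3,5,6}; box has {1,3,5,6} → only 2 remains.
E2 = 1: row 2 has {2,3,4,5,6}; col 5 has {3}; box has {3,5} → only 1 remains.
B4 = 6: row 4 has {2,3,5}; col 2 has {1,2,3,4}; box has {1,2,3} → only 6 remains.
C4 = 1: row 4 has {2,3,5,6}; col 3 has {2,3,5,6}; box has {3,4,5,6} → only 1 remains.
F4 = 4: row 4 has {1,2,3,5,6}; col 6 has {1,3,5}; box has {1,3} → only 4 remains.
B5 = 5: row 5 has {1,3,4}; col 2 has {1,2,3,4,6}; box has {1,2,3,6} → only 5 remains.
A6 = 4: row 6 has {1,3,6}; col 1 has {1,2,3,5,6}; box has {1,2,3,5,6} → only 4 remains.
D6 = 2: row 6 has {1,3,4,6}; col 4 has {1,3,4,5,6}; box has {1,3,4,5,6} → only 2 remains.
E6 = 5: row 6 has {1,2,3,4,6}; col 5 has {1,3}; box has {1,3,4} → only 5 remains.
C1 = 4: row 1 has {1,3,5,6}; col 3 has {1,2,3,5,6}; box has {1,2,3,5,6} → only 4 remains.
E1 = 2: row 1 has {1,3,4,5,6}; col 5 has {1,3,5}; box has {1,3,5} → only 2 remains.
F3 = 6: row 3 has {1,2,3,5}; col 6 has {1,3,4,5}; box has {1,2,3,5} → only 6 remains.
E5 = 6: row 5 has {1,3,4,5}; col 5 has {1,2,3,5}; box has {1,3,4,5} → only 6 remains.
F5 = 2: row 5 has {1,3,4,5,6}; col 6 has {1,3,4,5,6}; box has {1,3,4,5,6} → only 2 remains.
E3 = 4: row 3 has {1,2,3,5,6}; col 5 has {1,2,3,5,6}; box has {1,2,3,5,6} → only 4 remains.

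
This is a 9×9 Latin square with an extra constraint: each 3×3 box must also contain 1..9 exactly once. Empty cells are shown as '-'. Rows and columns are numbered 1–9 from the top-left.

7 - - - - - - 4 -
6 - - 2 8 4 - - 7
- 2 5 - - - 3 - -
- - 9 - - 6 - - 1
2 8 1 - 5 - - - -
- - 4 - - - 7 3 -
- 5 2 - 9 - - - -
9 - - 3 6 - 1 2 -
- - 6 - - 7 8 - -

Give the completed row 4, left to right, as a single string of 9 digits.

row 2, column 3 = 3: row 2 has {2,4,6,7,8}; col 3 has {1,2,4,5,6,9}; box has {2,5,6,7} → only 3 remains.
row 6, column 1 = 5: row 6 has {3,4,7}; col 1 has {2,6,7,9}; box has {1,2,4,8,9} → only 5 remains.
row 6, column 2 = 6: row 6 has {3,4,5,7}; col 2 has {2,5,8}; box has {1,2,4,5,8,9} → only 6 remains.
row 1, column 3 = 8: row 1 has {4,7}; col 3 has {1,2,3,4,5,6,9}; box has {2,3,5,6,7} → only 8 remains.
row 4, column 1 = 3: row 4 has {1,6,9}; col 1 has {2,5,6,7,9}; box has {1,2,4,5,6,8,9} → only 3 remains.
row 4, column 2 = 7: row 4 has {1,3,6,9}; col 2 has {2,5,6,8}; box has {1,2,3,4,5,6,8,9} → only 7 remains.
row 8, column 2 = 4: row 8 has {1,2,3,6,9}; col 2 has {2,5,6,7,8}; box has {2,5,6,9} → only 4 remains.
row 8, column 3 = 7: row 8 has {1,2,3,4,6,9}; col 3 has {1,2,3,4,5,6,8,9}; box has {2,4,5,6,9} → only 7 remains.
row 8, column 9 = 5: row 8 has {1,2,3,4,6,7,9}; col 9 has {1,7}; box has {1,2,8} → only 5 remains.
row 9, column 1 = 1: row 9 has {6,7,8}; col 1 has {2,3,5,6,7,9}; box has {2,4,5,6,7,9} → only 1 remains.
row 9, column 2 = 3: row 9 has {1,6,7,8}; col 2 has {2,4,5,6,7,8}; box has {1,2,4,5,6,7,9} → only 3 remains.
row 9, column 8 = 9: row 9 has {1,3,6,7,8}; col 8 has {2,3,4}; box has {1,2,5,8} → only 9 remains.
row 9, column 9 = 4: row 9 has {1,3,6,7,8,9}; col 9 has {1,5,7}; box has {1,2,5,8,9} → only 4 remains.
row 3, column 1 = 4: row 3 has {2,3,5}; col 1 has {1,2,3,5,6,7,9}; box has {2,3,5,6,7,8} → only 4 remains.
row 5, column 8 = 6: row 5 has {1,2,5,8}; col 8 has {2,3,4,9}; box has {1,3,7} → only 6 remains.
row 5, column 9 = 9: row 5 has {1,2,5,6,8}; col 9 has {1,4,5,7}; box has {1,3,6,7} → only 9 remains.
row 7, column 1 = 8: row 7 has {2,5,9}; col 1 has {1,2,3,4,5,6,7,9}; box has {1,2,3,4,5,6,7,9} → only 8 remains.
row 7, column 6 = 1: row 7 has {2,5,8,9}; col 6 has {4,6,7}; box has {3,6,7,9} → only 1 remains.
row 7, column 7 = 6: row 7 has {1,2,5,8,9}; col 7 has {1,3,7,8}; box has {1,2,4,5,8,9} → only 6 remains.
row 7, column 8 = 7: row 7 has {1,2,5,6,8,9}; col 8 has {2,3,4,6,9}; box has {1,2,4,5,6,8,9} → only 7 remains.
row 7, column 9 = 3: row 7 has {1,2,5,6,7,8,9}; col 9 has {1,4,5,7,9}; box has {1,2,4,5,6,7,8,9} → only 3 remains.
row 8, column 6 = 8: row 8 has {1,2,3,4,5,6,7,9}; col 6 has {1,4,6,7}; box has {1,3,6,7,9} → only 8 remains.
row 9, column 4 = 5: row 9 has {1,3,4,6,7,8,9}; col 4 has {2,3}; box has {1,3,6,7,8,9} → only 5 remains.
row 9, column 5 = 2: row 9 has {1,3,4,5,6,7,8,9}; col 5 has {5,6,8,9}; box has {1,3,5,6,7,8,9} → only 2 remains.
row 3, column 6 = 9: row 3 has {2,3,4,5}; col 6 has {1,4,6,7,8}; box has {2,4,8} → only 9 remains.
row 4, column 5 = 4: row 4 has {1,3,6,7,9}; col 5 has {2,5,6,8,9}; box has {5,6} → only 4 remains.
row 5, column 4 = 7: row 5 has {1,2,5,6,8,9}; col 4 has {2,3,5}; box has {4,5,6} → only 7 remains.
row 5, column 6 = 3: row 5 has {1,2,5,6,7,8,9}; col 6 has {1,4,6,7,8,9}; box has {4,5,6,7} → only 3 remains.
row 5, column 7 = 4: row 5 has {1,2,3,5,6,7,8,9}; col 7 has {1,3,6,7,8}; box has {1,3,6,7,9} → only 4 remains.
row 6, column 5 = 1: row 6 has {3,4,5,6,7}; col 5 has {2,4,5,6,8,9}; box has {3,4,5,6,7} → only 1 remains.
row 6, column 6 = 2: row 6 has {1,3,4,5,6,7}; col 6 has {1,3,4,6,7,8,9}; box has {1,3,4,5,6,7} → only 2 remains.
row 6, column 9 = 8: row 6 has {1,2,3,4,5,6,7}; col 9 has {1,3,4,5,7,9}; box has {1,3,4,6,7,9} → only 8 remains.
row 7, column 4 = 4: row 7 has {1,2,3,5,6,7,8,9}; col 4 has {2,3,5,7}; box has {1,2,3,5,6,7,8,9} → only 4 remains.
row 1, column 5 = 3: row 1 has {4,7,8}; col 5 has {1,2,4,5,6,8,9}; box has {2,4,8,9} → only 3 remains.
row 1, column 6 = 5: row 1 has {3,4,7,8}; col 6 has {1,2,3,4,6,7,8,9}; box has {2,3,4,8,9} → only 5 remains.
row 3, column 5 = 7: row 3 has {2,3,4,5,9}; col 5 has {1,2,3,4,5,6,8,9}; box has {2,3,4,5,8,9} → only 7 remains.
row 3, column 9 = 6: row 3 has {2,3,4,5,7,9}; col 9 has {1,3,4,5,7,8,9}; box has {3,4,7} → only 6 remains.
row 4, column 4 = 8: row 4 has {1,3,4,6,7,9}; col 4 has {2,3,4,5,7}; box has {1,2,3,4,5,6,7} → only 8 remains.
row 4, column 8 = 5: row 4 has {1,3,4,6,7,8,9}; col 8 has {2,3,4,6,7,9}; box has {1,3,4,6,7,8,9} → only 5 remains.
row 6, column 4 = 9: row 6 has {1,2,3,4,5,6,7,8}; col 4 has {2,3,4,5,7,8}; box has {1,2,3,4,5,6,7,8} → only 9 remains.
row 1, column 9 = 2: row 1 has {3,4,5,7,8}; col 9 has {1,3,4,5,6,7,8,9}; box has {3,4,6,7} → only 2 remains.
row 2, column 8 = 1: row 2 has {2,3,4,6,7,8}; col 8 has {2,3,4,5,6,7,9}; box has {2,3,4,6,7} → only 1 remains.
row 3, column 4 = 1: row 3 has {2,3,4,5,6,7,9}; col 4 has {2,3,4,5,7,8,9}; box has {2,3,4,5,7,8,9} → only 1 remains.
row 3, column 8 = 8: row 3 has {1,2,3,4,5,6,7,9}; col 8 has {1,2,3,4,5,6,7,9}; box has {1,2,3,4,6,7} → only 8 remains.
row 4, column 7 = 2: row 4 has {1,3,4,5,6,7,8,9}; col 7 has {1,3,4,6,7,8}; box has {1,3,4,5,6,7,8,9} → only 2 remains.

379846251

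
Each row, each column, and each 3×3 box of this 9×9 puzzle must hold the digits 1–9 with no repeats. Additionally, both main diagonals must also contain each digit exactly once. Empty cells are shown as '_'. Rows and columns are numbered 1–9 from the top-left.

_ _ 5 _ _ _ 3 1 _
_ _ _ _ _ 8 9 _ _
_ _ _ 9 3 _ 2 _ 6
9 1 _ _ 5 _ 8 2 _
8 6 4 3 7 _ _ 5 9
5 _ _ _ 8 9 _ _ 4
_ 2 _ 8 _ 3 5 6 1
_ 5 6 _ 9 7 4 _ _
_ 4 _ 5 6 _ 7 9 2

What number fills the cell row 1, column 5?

row 1, column 9 = 8 (sole candidate).
row 2, column 2 = 3 (sole candidate).
row 2, column 8 = 4 (sole candidate).
row 3, column 8 = 7 (sole candidate).
row 4, column 6 = 6 (sole candidate).
row 5, column 7 = 1 (sole candidate).
row 6, column 2 = 7 (sole candidate).
row 6, column 4 = 1 (sole candidate).
row 6, column 7 = 6 (sole candidate).
row 6, column 8 = 3 (sole candidate).
row 7, column 1 = 7 (sole candidate).
row 7, column 3 = 9 (sole candidate).
row 7, column 5 = 4 (sole candidate).
row 8, column 4 = 2 (sole candidate).
row 8, column 8 = 8 (sole candidate).
row 8, column 9 = 3 (sole candidate).
row 9, column 1 = 3 (sole candidate).
row 9, column 6 = 1 (sole candidate).
row 1, column 2 = 9 (sole candidate).
row 1, column 5 = 2: row 1 has {1,3,5,8,9}; col 5 has {3,4,5,6,7,8,9}; box has {3,8,9} → only 2 remains.

2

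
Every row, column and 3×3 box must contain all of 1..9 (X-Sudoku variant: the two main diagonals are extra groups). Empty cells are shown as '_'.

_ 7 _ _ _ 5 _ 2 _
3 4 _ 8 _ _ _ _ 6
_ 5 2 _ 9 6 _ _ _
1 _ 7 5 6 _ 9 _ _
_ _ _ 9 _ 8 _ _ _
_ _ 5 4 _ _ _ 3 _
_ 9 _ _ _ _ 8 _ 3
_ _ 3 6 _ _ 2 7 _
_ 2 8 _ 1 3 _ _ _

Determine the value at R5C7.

1

R3C1 = 8: row 3 has {2,5,6,9}; col 1 has {1,3}; box has {2,3,4,5,7} → only 8 remains.
R4C6 = 2: row 4 has {1,5,6,7,9}; col 6 has {3,5,6,8}; box has {4,5,6,8,9}; anti-diagonal has {4} → only 2 remains.
R5C5 = 3: row 5 has {8,9}; col 5 has {1,6,9}; box has {2,4,5,6,8,9}; main diagonal has {2,4,5,7,8}; anti-diagonal has {2,4} → only 3 remains.
R6C5 = 7: row 6 has {3,4,5}; col 5 has {1,3,6,9}; box has {2,3,4,5,6,8,9} → only 7 remains.
R6C6 = 1: row 6 has {3,4,5,7}; col 6 has {2,3,5,6,8}; box has {2,3,4,5,6,7,8,9}; main diagonal has {2,3,4,5,7,8} → only 1 remains.
R6C7 = 6: row 6 has {1,3,4,5,7}; col 7 has {2,8,9}; box has {3,9} → only 6 remains.
R8C2 = 1: row 8 has {2,3,6,7}; col 2 has {2,4,5,7,9}; box has {2,3,8,9}; anti-diagonal has {2,3,4} → only 1 remains.
R9C4 = 7: row 9 has {1,2,3,8}; col 4 has {4,5,6,8,9}; box has {1,3,6} → only 7 remains.
R9C9 = 9: row 9 has {1,2,3,7,8}; col 9 has {3,6}; box has {2,3,7,8}; main diagonal has {1,2,3,4,5,7,8} → only 9 remains.
R1C1 = 6: row 1 has {2,5,7}; col 1 has {1,3,8}; box has {2,3,4,5,7,8}; main diagonal has {1,2,3,4,5,7,8,9} → only 6 remains.
R1C5 = 4: row 1 has {2,5,6,7}; col 5 has {1,3,6,7,9}; box has {5,6,8,9} → only 4 remains.
R1C9 = 8: row 1 has {2,4,5,6,7}; col 9 has {3,6,9}; box has {2,6}; anti-diagonal has {1,2,3,4} → only 8 remains.
R2C5 = 2: row 2 has {3,4,6,8}; col 5 has {1,3,4,6,7,9}; box has {4,5,6,8,9} → only 2 remains.
R2C6 = 7: row 2 has {2,3,4,6,8}; col 6 has {1,2,3,5,6,8}; box has {2,4,5,6,8,9} → only 7 remains.
R3C7 = 7: row 3 has {2,5,6,8,9}; col 7 has {2,6,8,9}; box has {2,6,8}; anti-diagonal has {1,2,3,4,8} → only 7 remains.
R4C9 = 4: row 4 has {1,2,5,6,7,9}; col 9 has {3,6,8,9}; box has {3,6,9} → only 4 remains.
R5C2 = 6: row 5 has {3,8,9}; col 2 has {1,2,4,5,7,9}; box has {1,5,7} → only 6 remains.
R5C3 = 4: row 5 has {3,6,8,9}; col 3 has {2,3,5,7,8}; box has {1,5,6,7} → only 4 remains.
R6C2 = 8: row 6 has {1,3,4,5,6,7}; col 2 has {1,2,4,5,6,7,9}; box has {1,4,5,6,7} → only 8 remains.
R6C9 = 2: row 6 has {1,3,4,5,6,7,8}; col 9 has {3,4,6,8,9}; box has {3,4,6,9} → only 2 remains.
R7C3 = 6: row 7 has {3,8,9}; col 3 has {2,3,4,5,7,8}; box has {1,2,3,8,9}; anti-diagonal has {1,2,3,4,7,8} → only 6 remains.
R7C4 = 2: row 7 has {3,6,8,9}; col 4 has {4,5,6,7,8,9}; box has {1,3,6,7} → only 2 remains.
R7C5 = 5: row 7 has {2,3,6,8,9}; col 5 has {1,2,3,4,6,7,9}; box has {1,2,3,6,7} → only 5 remains.
R7C6 = 4: row 7 has {2,3,5,6,8,9}; col 6 has {1,2,3,5,6,7,8}; box has {1,2,3,5,6,7} → only 4 remains.
R7C8 = 1: row 7 has {2,3,4,5,6,8,9}; col 8 has {2,3,7}; box has {2,3,7,8,9} → only 1 remains.
R8C5 = 8: row 8 has {1,2,3,6,7}; col 5 has {1,2,3,4,5,6,7,9}; box has {1,2,3,4,5,6,7} → only 8 remains.
R8C6 = 9: row 8 has {1,2,3,6,7,8}; col 6 has {1,2,3,4,5,6,7,8}; box has {1,2,3,4,5,6,7,8} → only 9 remains.
R8C9 = 5: row 8 has {1,2,3,6,7,8,9}; col 9 has {2,3,4,6,8,9}; box has {1,2,3,7,8,9} → only 5 remains.
R9C1 = 5: row 9 has {1,2,3,7,8,9}; col 1 has {1,3,6,8}; box has {1,2,3,6,8,9}; anti-diagonal has {1,2,3,4,6,7,8} → only 5 remains.
R9C7 = 4: row 9 has {1,2,3,5,7,8,9}; col 7 has {2,6,7,8,9}; box has {1,2,3,5,7,8,9} → only 4 remains.
R9C8 = 6: row 9 has {1,2,3,4,5,7,8,9}; col 8 has {1,2,3,7}; box has {1,2,3,4,5,7,8,9} → only 6 remains.
R2C8 = 9: row 2 has {2,3,4,6,7,8}; col 8 has {1,2,3,6,7}; box has {2,6,7,8}; anti-diagonal has {1,2,3,4,5,6,7,8} → only 9 remains.
R3C8 = 4: row 3 has {2,5,6,7,8,9}; col 8 has {1,2,3,6,7,9}; box has {2,6,7,8,9} → only 4 remains.
R3C9 = 1: row 3 has {2,4,5,6,7,8,9}; col 9 has {2,3,4,5,6,8,9}; box has {2,4,6,7,8,9} → only 1 remains.
R4C2 = 3: row 4 has {1,2,4,5,6,7,9}; col 2 has {1,2,4,5,6,7,8,9}; box has {1,4,5,6,7,8} → only 3 remains.
R4C8 = 8: row 4 has {1,2,3,4,5,6,7,9}; col 8 has {1,2,3,4,6,7,9}; box has {2,3,4,6,9} → only 8 remains.
R5C1 = 2: row 5 has {3,4,6,8,9}; col 1 has {1,3,5,6,8}; box has {1,3,4,5,6,7,8} → only 2 remains.
R5C8 = 5: row 5 has {2,3,4,6,8,9}; col 8 has {1,2,3,4,6,7,8,9}; box has {2,3,4,6,8,9} → only 5 remains.
R5C9 = 7: row 5 has {2,3,4,5,6,8,9}; col 9 has {1,2,3,4,5,6,8,9}; box has {2,3,4,5,6,8,9} → only 7 remains.
R6C1 = 9: row 6 has {1,2,3,4,5,6,7,8}; col 1 has {1,2,3,5,6,8}; box has {1,2,3,4,5,6,7,8} → only 9 remains.
R7C1 = 7: row 7 has {1,2,3,4,5,6,8,9}; col 1 has {1,2,3,5,6,8,9}; box has {1,2,3,5,6,8,9} → only 7 remains.
R8C1 = 4: row 8 has {1,2,3,5,6,7,8,9}; col 1 has {1,2,3,5,6,7,8,9}; box has {1,2,3,5,6,7,8,9} → only 4 remains.
R1C7 = 3: row 1 has {2,4,5,6,7,8}; col 7 has {2,4,6,7,8,9}; box has {1,2,4,6,7,8,9} → only 3 remains.
R2C3 = 1: row 2 has {2,3,4,6,7,8,9}; col 3 has {2,3,4,5,6,7,8}; box has {2,3,4,5,6,7,8} → only 1 remains.
R2C7 = 5: row 2 has {1,2,3,4,6,7,8,9}; col 7 has {2,3,4,6,7,8,9}; box has {1,2,3,4,6,7,8,9} → only 5 remains.
R3C4 = 3: row 3 has {1,2,4,5,6,7,8,9}; col 4 has {2,4,5,6,7,8,9}; box has {2,4,5,6,7,8,9} → only 3 remains.
R5C7 = 1: row 5 has {2,3,4,5,6,7,8,9}; col 7 has {2,3,4,5,6,7,8,9}; box has {2,3,4,5,6,7,8,9} → only 1 remains.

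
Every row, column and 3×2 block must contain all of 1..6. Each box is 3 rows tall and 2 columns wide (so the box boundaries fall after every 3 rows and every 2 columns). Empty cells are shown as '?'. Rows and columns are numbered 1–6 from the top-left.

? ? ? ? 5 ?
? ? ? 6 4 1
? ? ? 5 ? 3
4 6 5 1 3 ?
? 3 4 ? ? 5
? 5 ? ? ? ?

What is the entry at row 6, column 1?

row 2, column 2 = 2 (sole candidate).
row 2, column 3 = 3 (sole candidate).
row 4, column 6 = 2 (sole candidate).
row 5, column 4 = 2 (sole candidate).
row 6, column 3 = 6 (sole candidate).
row 6, column 4 = 3 (sole candidate).
row 6, column 5 = 1 (sole candidate).
row 6, column 6 = 4 (sole candidate).
row 1, column 4 = 4 (sole candidate).
row 1, column 6 = 6 (sole candidate).
row 2, column 1 = 5 (sole candidate).
row 3, column 5 = 2 (sole candidate).
row 5, column 1 = 1 (sole candidate).
row 5, column 5 = 6 (sole candidate).
row 6, column 1 = 2: row 6 has {1,3,4,5,6}; col 1 has {1,4,5}; box has {1,3,4,5,6} → only 2 remains.

2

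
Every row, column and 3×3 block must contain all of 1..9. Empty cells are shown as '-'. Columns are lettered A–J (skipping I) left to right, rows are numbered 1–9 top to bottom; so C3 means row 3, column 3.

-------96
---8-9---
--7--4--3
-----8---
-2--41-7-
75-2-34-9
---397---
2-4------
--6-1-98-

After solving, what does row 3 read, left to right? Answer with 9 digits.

E6 = 6 (sole candidate).
H6 = 1 (sole candidate).
C6 = 8 (sole candidate).
B8 = 9 (hidden single in row 8).
A3 = 9: in row 3, 9 can only go here (every other open cell in that row sees a 9).
E8 = 8 (hidden single in row 8).
B9 = 7 (hidden single in column 2).
A9 = 3 (hidden single in row 9).
A5 = 6 (sole candidate).
B2 = 6 (hidden single in row 2).
D3 = 6: in row 3, 6 can only go here (every other open cell in that row sees a 6).
D8 = 5 (sole candidate).
F8 = 6 (sole candidate).
H8 = 3 (sole candidate).
D9 = 4 (sole candidate).
F9 = 2 (sole candidate).
J9 = 5 (sole candidate).
F1 = 5 (sole candidate).
E3 = 2: row 3 has {3,4,6,7,9}; col 5 has {1,4,6,8,9}; box has {4,5,6,8,9} → only 2 remains.
H3 = 5: row 3 has {2,3,4,6,7,9}; col 8 has {1,3,7,8,9}; box has {3,6,9} → only 5 remains.
J4 = 2 (sole candidate).
D5 = 9 (sole candidate).
J5 = 8 (sole candidate).
D4 = 7 (sole candidate).
E4 = 5 (sole candidate).
H4 = 6 (sole candidate).
C5 = 3 (sole candidate).
G5 = 5 (sole candidate).
D1 = 1 (sole candidate).
G4 = 3 (sole candidate).
C1 = 2 (sole candidate).
E2 = 3 (hidden single in row 2).
E1 = 7 (sole candidate).
G1 = 8 (sole candidate).
G3 = 1: row 3 has {2,3,4,5,6,7,9}; col 7 has {3,4,5,8,9}; box has {3,5,6,8,9} → only 1 remains.
G8 = 7 (sole candidate).
J8 = 1 (sole candidate).
A1 = 4 (sole candidate).
B1 = 3 (sole candidate).
G2 = 2 (sole candidate).
H2 = 4 (sole candidate).
J2 = 7 (sole candidate).
B3 = 8: row 3 has {1,2,3,4,5,6,7,9}; col 2 has {2,3,5,6,7,9}; box has {2,3,4,6,7,9} → only 8 remains.

987624153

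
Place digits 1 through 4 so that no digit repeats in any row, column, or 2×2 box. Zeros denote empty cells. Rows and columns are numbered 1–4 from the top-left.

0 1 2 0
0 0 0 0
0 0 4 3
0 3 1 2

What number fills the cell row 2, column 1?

row 1, column 4 = 4: row 1 has {1,2}; col 4 has {2,3}; box has {2} → only 4 remains.
row 2, column 3 = 3: row 2 has {}; col 3 has {1,2,4}; box has {2,4} → only 3 remains.
row 2, column 4 = 1: row 2 has {3}; col 4 has {2,3,4}; box has {2,3,4} → only 1 remains.
row 3, column 2 = 2: row 3 has {3,4}; col 2 has {1,3}; box has {3} → only 2 remains.
row 4, column 1 = 4: row 4 has {1,2,3}; col 1 has {}; box has {2,3} → only 4 remains.
row 1, column 1 = 3: row 1 has {1,2,4}; col 1 has {4}; box has {1} → only 3 remains.
row 2, column 1 = 2: row 2 has {1,3}; col 1 has {3,4}; box has {1,3} → only 2 remains.

2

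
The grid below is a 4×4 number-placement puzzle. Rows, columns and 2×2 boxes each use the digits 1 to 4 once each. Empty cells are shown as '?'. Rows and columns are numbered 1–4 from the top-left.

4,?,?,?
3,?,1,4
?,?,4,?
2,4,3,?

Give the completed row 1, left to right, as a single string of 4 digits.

r1c3 = 2: row 1 has {4}; col 3 has {1,3,4}; box has {1,4} → only 2 remains.
r1c4 = 3: row 1 has {2,4}; col 4 has {4}; box has {1,2,4} → only 3 remains.
r2c2 = 2: row 2 has {1,3,4}; col 2 has {4}; box has {3,4} → only 2 remains.
r3c1 = 1: row 3 has {4}; col 1 has {2,3,4}; box has {2,4} → only 1 remains.
r3c2 = 3: row 3 has {1,4}; col 2 has {2,4}; box has {1,2,4} → only 3 remains.
r3c4 = 2: row 3 has {1,3,4}; col 4 has {3,4}; box has {3,4} → only 2 remains.
r4c4 = 1: row 4 has {2,3,4}; col 4 has {2,3,4}; box has {2,3,4} → only 1 remains.
r1c2 = 1: row 1 has {2,3,4}; col 2 has {2,3,4}; box has {2,3,4} → only 1 remains.

4123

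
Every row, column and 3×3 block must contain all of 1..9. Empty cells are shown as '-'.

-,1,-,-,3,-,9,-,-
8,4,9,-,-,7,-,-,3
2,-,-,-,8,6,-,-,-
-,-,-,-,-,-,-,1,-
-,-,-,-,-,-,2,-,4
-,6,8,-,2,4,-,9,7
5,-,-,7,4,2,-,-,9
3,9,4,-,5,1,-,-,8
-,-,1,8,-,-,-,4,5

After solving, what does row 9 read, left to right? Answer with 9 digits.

row 1, column 6 = 5: row 1 has {1,3,9}; col 6 has {1,2,4,6,7}; box has {3,6,7,8} → only 5 remains.
row 2, column 5 = 1: row 2 has {3,4,7,8,9}; col 5 has {2,3,4,5,8}; box has {3,5,6,7,8} → only 1 remains.
row 3, column 9 = 1: row 3 has {2,6,8}; col 9 has {3,4,5,7,8,9}; box has {3,9} → only 1 remains.
row 4, column 9 = 6: row 4 has {1}; col 9 has {1,3,4,5,7,8,9}; box has {1,2,4,7,9} → only 6 remains.
row 6, column 1 = 1: row 6 has {2,4,6,7,8,9}; col 1 has {2,3,5,8}; box has {6,8} → only 1 remains.
row 7, column 2 = 8: row 7 has {2,4,5,7,9}; col 2 has {1,4,6,9}; box has {1,3,4,5,9} → only 8 remains.
row 7, column 3 = 6: row 7 has {2,4,5,7,8,9}; col 3 has {1,4,8,9}; box has {1,3,4,5,8,9} → only 6 remains.
row 7, column 8 = 3: row 7 has {2,4,5,6,7,8,9}; col 8 has {1,4,9}; box has {4,5,8,9} → only 3 remains.
row 8, column 4 = 6: row 8 has {1,3,4,5,8,9}; col 4 has {7,8}; box has {1,2,4,5,7,8} → only 6 remains.
row 8, column 7 = 7: row 8 has {1,3,4,5,6,8,9}; col 7 has {2,9}; box has {3,4,5,8,9} → only 7 remains.
row 8, column 8 = 2: row 8 has {1,3,4,5,6,7,8,9}; col 8 has {1,3,4,9}; box has {3,4,5,7,8,9} → only 2 remains.
row 9, column 1 = 7: row 9 has {1,4,5,8}; col 1 has {1,2,3,5,8}; box has {1,3,4,5,6,8,9} → only 7 remains.
row 9, column 2 = 2: row 9 has {1,4,5,7,8}; col 2 has {1,4,6,8,9}; box has {1,3,4,5,6,7,8,9} → only 2 remains.
row 9, column 5 = 9: row 9 has {1,2,4,5,7,8}; col 5 has {1,2,3,4,5,8}; box has {1,2,4,5,6,7,8} → only 9 remains.
row 9, column 6 = 3: row 9 has {1,2,4,5,7,8,9}; col 6 has {1,2,4,5,6,7}; box has {1,2,4,5,6,7,8,9} → only 3 remains.
row 9, column 7 = 6: row 9 has {1,2,3,4,5,7,8,9}; col 7 has {2,7,9}; box has {2,3,4,5,7,8,9} → only 6 remains.

721893645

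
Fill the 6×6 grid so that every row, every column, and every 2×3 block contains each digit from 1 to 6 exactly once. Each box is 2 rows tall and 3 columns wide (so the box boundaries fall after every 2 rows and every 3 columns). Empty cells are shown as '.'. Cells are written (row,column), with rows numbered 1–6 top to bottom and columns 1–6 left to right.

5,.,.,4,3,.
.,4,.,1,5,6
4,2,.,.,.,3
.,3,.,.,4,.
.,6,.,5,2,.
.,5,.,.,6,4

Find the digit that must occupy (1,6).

2

(1,2) = 1: row 1 has {3,4,5}; col 2 has {2,3,4,5,6}; box has {4,5} → only 1 remains.
(1,6) = 2: row 1 has {1,3,4,5}; col 6 has {3,4,6}; box has {1,3,4,5,6} → only 2 remains.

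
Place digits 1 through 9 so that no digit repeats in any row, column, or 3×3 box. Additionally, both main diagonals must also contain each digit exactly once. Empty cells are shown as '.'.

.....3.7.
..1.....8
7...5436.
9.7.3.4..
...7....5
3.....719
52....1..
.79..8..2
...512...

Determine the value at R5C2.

R3C9 = 1: row 3 has {3,4,5,6,7}; col 9 has {2,5,8,9}; box has {3,6,7,8} → only 1 remains.
R4C9 = 6: row 4 has {3,4,7,9}; col 9 has {1,2,5,8,9}; box has {1,4,5,7,9} → only 6 remains.
R1C9 = 4: row 1 has {3,7}; col 9 has {1,2,5,6,8,9}; box has {1,3,6,7,8}; anti-diagonal has {3,7} → only 4 remains.
R1C4 = 1: in row 1, 1 can only go here (every other open cell in that row sees a 1).
R2C2 = 3: in row 2, 3 can only go here (every other open cell in that row sees a 3).
R9C9 = 7: row 9 has {1,2,5}; col 9 has {1,2,4,5,6,8,9}; box has {1,2}; main diagonal has {1,3} → only 7 remains.
R7C9 = 3: row 7 has {1,2,5}; col 9 has {1,2,4,5,6,7,8,9}; box has {1,2,7} → only 3 remains.
R2C1 = 4: in row 2, 4 can only go here (every other open cell in that row sees a 4).
R5C8 = 3: in row 5, 3 can only go here (every other open cell in that row sees a 3).
R8C1 = 1: in row 8, 1 can only go here (every other open cell in that row sees a 1).
R8C4 = 3: in row 8, 3 can only go here (every other open cell in that row sees a 3).
R9C3 = 3: in row 9, 3 can only go here (every other open cell in that row sees a 3).
R7C4 = 4: in column 4, 4 can only go here (every other open cell in that column sees a 4).
R8C5 = 6: row 8 has {1,2,3,7,8,9}; col 5 has {1,3,5}; box has {1,2,3,4,5,8} → only 6 remains.
R8C7 = 5: row 8 has {1,2,3,6,7,8,9}; col 7 has {1,3,4,7}; box has {1,2,3,7} → only 5 remains.
R8C8 = 4: row 8 has {1,2,3,5,6,7,8,9}; col 8 has {1,3,6,7}; box has {1,2,3,5,7}; main diagonal has {1,3,7} → only 4 remains.
R2C8 = 5: in row 2, 5 can only go here (every other open cell in that row sees a 5).
R4C6 = 1: row 4 has {3,4,6,7,9}; col 6 has {2,3,4,8}; box has {3,7}; anti-diagonal has {3,4,5,7} → only 1 remains.
R4C2 = 5: in row 4, 5 can only go here (every other open cell in that row sees a 5).
R1C3 = 5: in row 1, 5 can only go here (every other open cell in that row sees a 5).
R5C2 = 1: in row 5, 1 can only go here (every other open cell in that row sees a 1).

1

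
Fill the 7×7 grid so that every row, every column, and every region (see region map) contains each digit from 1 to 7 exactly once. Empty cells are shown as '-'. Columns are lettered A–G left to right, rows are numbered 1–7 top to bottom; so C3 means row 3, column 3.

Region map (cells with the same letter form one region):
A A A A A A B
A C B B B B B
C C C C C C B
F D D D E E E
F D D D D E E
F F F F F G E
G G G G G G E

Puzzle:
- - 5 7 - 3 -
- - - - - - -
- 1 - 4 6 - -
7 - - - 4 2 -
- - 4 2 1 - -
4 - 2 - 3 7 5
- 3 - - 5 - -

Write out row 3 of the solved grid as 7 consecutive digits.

E1 = 2: row 1 has {3,5,7}; col 5 has {1,3,4,5,6}; region has {3,5,7} → only 2 remains.
E2 = 7: row 2 has {}; col 5 has {1,2,3,4,5,6}; region has {} → only 7 remains.
F3 = 5: row 3 has {1,4,6}; col 6 has {2,3,7}; region has {1,4,6} → only 5 remains.
F5 = 6: row 5 has {1,2,4}; col 6 has {2,3,5,7}; region has {2,4,5} → only 6 remains.
B6 = 6: row 6 has {2,3,4,5,7}; col 2 has {1,3}; region has {2,3,4,7} → only 6 remains.
D6 = 1: row 6 has {2,3,4,5,6,7}; col 4 has {2,4,7}; region has {2,3,4,6,7} → only 1 remains.
D7 = 6: row 7 has {3,5}; col 4 has {1,2,4,7}; region has {3,5,7} → only 6 remains.
B1 = 4: row 1 has {2,3,5,7}; col 2 has {1,3,6}; region has {2,3,5,7} → only 4 remains.
B2 = 2: row 2 has {7}; col 2 has {1,3,4,6}; region has {1,4,5,6} → only 2 remains.
A3 = 3: row 3 has {1,4,5,6}; col 1 has {4,7}; region has {1,2,4,5,6} → only 3 remains.
C3 = 7: row 3 has {1,3,4,5,6}; col 3 has {2,4,5}; region has {1,2,3,4,5,6} → only 7 remains.
G3 = 2: row 3 has {1,3,4,5,6,7}; col 7 has {5}; region has {7} → only 2 remains.

3174652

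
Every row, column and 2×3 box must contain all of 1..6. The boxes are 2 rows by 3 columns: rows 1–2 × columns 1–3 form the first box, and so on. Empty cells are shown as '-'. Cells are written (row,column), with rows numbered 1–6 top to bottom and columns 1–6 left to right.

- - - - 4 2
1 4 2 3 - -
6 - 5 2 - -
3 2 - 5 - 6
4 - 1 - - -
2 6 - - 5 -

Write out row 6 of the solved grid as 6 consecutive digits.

(1,1) = 5: row 1 has {2,4}; col 1 has {1,2,3,4,6}; box has {1,2,4} → only 5 remains.
(1,2) = 3: row 1 has {2,4,5}; col 2 has {2,4,6}; box has {1,2,4,5} → only 3 remains.
(1,3) = 6: row 1 has {2,3,4,5}; col 3 has {1,2,5}; box has {1,2,3,4,5} → only 6 remains.
(1,4) = 1: row 1 has {2,3,4,5,6}; col 4 has {2,3,5}; box has {2,3,4} → only 1 remains.
(2,5) = 6: row 2 has {1,2,3,4}; col 5 has {4,5}; box has {1,2,3,4} → only 6 remains.
(2,6) = 5: row 2 has {1,2,3,4,6}; col 6 has {2,6}; box has {1,2,3,4,6} → only 5 remains.
(3,2) = 1: row 3 has {2,5,6}; col 2 has {2,3,4,6}; box has {2,3,5,6} → only 1 remains.
(3,5) = 3: row 3 has {1,2,5,6}; col 5 has {4,5,6}; box has {2,5,6} → only 3 remains.
(3,6) = 4: row 3 has {1,2,3,5,6}; col 6 has {2,5,6}; box has {2,3,5,6} → only 4 remains.
(4,3) = 4: row 4 has {2,3,5,6}; col 3 has {1,2,5,6}; box has {1,2,3,5,6} → only 4 remains.
(4,5) = 1: row 4 has {2,3,4,5,6}; col 5 has {3,4,5,6}; box has {2,3,4,5,6} → only 1 remains.
(5,2) = 5: row 5 has {1,4}; col 2 has {1,2,3,4,6}; box has {1,2,4,6} → only 5 remains.
(5,4) = 6: row 5 has {1,4,5}; col 4 has {1,2,3,5}; box has {5} → only 6 remains.
(5,5) = 2: row 5 has {1,4,5,6}; col 5 has {1,3,4,5,6}; box has {5,6} → only 2 remains.
(5,6) = 3: row 5 has {1,2,4,5,6}; col 6 has {2,4,5,6}; box has {2,5,6} → only 3 remains.
(6,3) = 3: row 6 has {2,5,6}; col 3 has {1,2,4,5,6}; box has {1,2,4,5,6} → only 3 remains.
(6,4) = 4: row 6 has {2,3,5,6}; col 4 has {1,2,3,5,6}; box has {2,3,5,6} → only 4 remains.
(6,6) = 1: row 6 has {2,3,4,5,6}; col 6 has {2,3,4,5,6}; box has {2,3,4,5,6} → only 1 remains.

263451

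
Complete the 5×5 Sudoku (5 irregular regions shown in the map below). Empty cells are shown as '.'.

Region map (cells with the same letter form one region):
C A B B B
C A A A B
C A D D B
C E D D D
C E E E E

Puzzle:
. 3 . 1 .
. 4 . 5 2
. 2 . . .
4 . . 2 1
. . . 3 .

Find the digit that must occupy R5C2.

R2C3 = 1: row 2 has {2,4,5}; col 3 has {}; region has {2,3,4,5} → only 1 remains.
R3C4 = 4: row 3 has {2}; col 4 has {1,2,3,5}; region has {1,2} → only 4 remains.
R4C2 = 5: row 4 has {1,2,4}; col 2 has {2,3,4}; region has {3} → only 5 remains.
R4C3 = 3: row 4 has {1,2,4,5}; col 3 has {1}; region has {1,2,4} → only 3 remains.
R5C2 = 1: row 5 has {3}; col 2 has {2,3,4,5}; region has {3,5} → only 1 remains.

1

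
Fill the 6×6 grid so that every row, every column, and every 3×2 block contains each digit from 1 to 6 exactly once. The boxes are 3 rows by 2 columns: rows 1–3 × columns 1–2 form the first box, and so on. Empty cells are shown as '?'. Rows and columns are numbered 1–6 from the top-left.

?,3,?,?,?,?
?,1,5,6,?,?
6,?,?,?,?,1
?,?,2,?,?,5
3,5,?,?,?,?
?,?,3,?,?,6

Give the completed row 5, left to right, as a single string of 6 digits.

356142

r3c3 = 4: row 3 has {1,6}; col 3 has {2,3,5}; box has {5,6} → only 4 remains.
r1c3 = 1: row 1 has {3}; col 3 has {2,3,4,5}; box has {4,5,6} → only 1 remains.
r1c4 = 2: row 1 has {1,3}; col 4 has {6}; box has {1,4,5,6} → only 2 remains.
r1c6 = 4: row 1 has {1,2,3}; col 6 has {1,5,6}; box has {1} → only 4 remains.
r3c2 = 2: row 3 has {1,4,6}; col 2 has {1,3,5}; box has {1,3,6} → only 2 remains.
r3c4 = 3: row 3 has {1,2,4,6}; col 4 has {2,6}; box has {1,2,4,5,6} → only 3 remains.
r3c5 = 5: row 3 has {1,2,3,4,6}; col 5 has {}; box has {1,4} → only 5 remains.
r5c3 = 6: row 5 has {3,5}; col 3 has {1,2,3,4,5}; box has {2,3} → only 6 remains.
r5c6 = 2: row 5 has {3,5,6}; col 6 has {1,4,5,6}; box has {5,6} → only 2 remains.
r6c2 = 4: row 6 has {3,6}; col 2 has {1,2,3,5}; box has {3,5} → only 4 remains.
r6c5 = 1: row 6 has {3,4,6}; col 5 has {5}; box has {2,5,6} → only 1 remains.
r1c1 = 5: row 1 has {1,2,3,4}; col 1 has {3,6}; box has {1,2,3,6} → only 5 remains.
r1c5 = 6: row 1 has {1,2,3,4,5}; col 5 has {1,5}; box has {1,4,5} → only 6 remains.
r2c1 = 4: row 2 has {1,5,6}; col 1 has {3,5,6}; box has {1,2,3,5,6} → only 4 remains.
r2c6 = 3: row 2 has {1,4,5,6}; col 6 has {1,2,4,5,6}; box has {1,4,5,6} → only 3 remains.
r4c1 = 1: row 4 has {2,5}; col 1 has {3,4,5,6}; box has {3,4,5} → only 1 remains.
r4c2 = 6: row 4 has {1,2,5}; col 2 has {1,2,3,4,5}; box has {1,3,4,5} → only 6 remains.
r4c4 = 4: row 4 has {1,2,5,6}; col 4 has {2,3,6}; box has {2,3,6} → only 4 remains.
r4c5 = 3: row 4 has {1,2,4,5,6}; col 5 has {1,5,6}; box has {1,2,5,6} → only 3 remains.
r5c4 = 1: row 5 has {2,3,5,6}; col 4 has {2,3,4,6}; box has {2,3,4,6} → only 1 remains.
r5c5 = 4: row 5 has {1,2,3,5,6}; col 5 has {1,3,5,6}; box has {1,2,3,5,6} → only 4 remains.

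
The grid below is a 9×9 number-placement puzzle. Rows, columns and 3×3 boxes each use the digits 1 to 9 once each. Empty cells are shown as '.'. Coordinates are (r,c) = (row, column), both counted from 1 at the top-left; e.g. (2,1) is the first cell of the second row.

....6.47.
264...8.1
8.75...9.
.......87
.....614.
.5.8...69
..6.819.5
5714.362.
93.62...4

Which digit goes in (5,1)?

7

(3,2) = 1: row 3 has {5,7,8,9}; col 2 has {3,5,6,7}; box has {2,4,6,7,8} → only 1 remains.
(7,1) = 4: row 7 has {1,5,6,8,9}; col 1 has {2,5,8,9}; box has {1,3,5,6,7,9} → only 4 remains.
(7,2) = 2: row 7 has {1,4,5,6,8,9}; col 2 has {1,3,5,6,7}; box has {1,3,4,5,6,7,9} → only 2 remains.
(7,4) = 7: row 7 has {1,2,4,5,6,8,9}; col 4 has {4,5,6,8}; box has {1,2,3,4,6,8} → only 7 remains.
(7,8) = 3: row 7 has {1,2,4,5,6,7,8,9}; col 8 has {2,4,6,7,8,9}; box has {2,4,5,6,9} → only 3 remains.
(8,5) = 9: row 8 has {1,2,3,4,5,6,7}; col 5 has {2,6,8}; box has {1,2,3,4,6,7,8} → only 9 remains.
(8,9) = 8: row 8 has {1,2,3,4,5,6,7,9}; col 9 has {1,4,5,7,9}; box has {2,3,4,5,6,9} → only 8 remains.
(9,3) = 8: row 9 has {2,3,4,6,9}; col 3 has {1,4,6,7}; box has {1,2,3,4,5,6,7,9} → only 8 remains.
(9,6) = 5: row 9 has {2,3,4,6,8,9}; col 6 has {1,3,6}; box has {1,2,3,4,6,7,8,9} → only 5 remains.
(9,7) = 7: row 9 has {2,3,4,5,6,8,9}; col 7 has {1,4,6,8,9}; box has {2,3,4,5,6,8,9} → only 7 remains.
(9,8) = 1: row 9 has {2,3,4,5,6,7,8,9}; col 8 has {2,3,4,6,7,8,9}; box has {2,3,4,5,6,7,8,9} → only 1 remains.
(1,1) = 3: row 1 has {4,6,7}; col 1 has {2,4,5,8,9}; box has {1,2,4,6,7,8} → only 3 remains.
(1,2) = 9: row 1 has {3,4,6,7}; col 2 has {1,2,3,5,6,7}; box has {1,2,3,4,6,7,8} → only 9 remains.
(1,3) = 5: row 1 has {3,4,6,7,9}; col 3 has {1,4,6,7,8}; box has {1,2,3,4,6,7,8,9} → only 5 remains.
(1,9) = 2: row 1 has {3,4,5,6,7,9}; col 9 has {1,4,5,7,8,9}; box has {1,4,7,8,9} → only 2 remains.
(2,8) = 5: row 2 has {1,2,4,6,8}; col 8 has {1,2,3,4,6,7,8,9}; box has {1,2,4,7,8,9} → only 5 remains.
(3,7) = 3: row 3 has {1,5,7,8,9}; col 7 has {1,4,6,7,8,9}; box has {1,2,4,5,7,8,9} → only 3 remains.
(3,9) = 6: row 3 has {1,3,5,7,8,9}; col 9 has {1,2,4,5,7,8,9}; box has {1,2,3,4,5,7,8,9} → only 6 remains.
(4,2) = 4: row 4 has {7,8}; col 2 has {1,2,3,5,6,7,9}; box has {5} → only 4 remains.
(5,1) = 7: row 5 has {1,4,6}; col 1 has {2,3,4,5,8,9}; box has {4,5} → only 7 remains.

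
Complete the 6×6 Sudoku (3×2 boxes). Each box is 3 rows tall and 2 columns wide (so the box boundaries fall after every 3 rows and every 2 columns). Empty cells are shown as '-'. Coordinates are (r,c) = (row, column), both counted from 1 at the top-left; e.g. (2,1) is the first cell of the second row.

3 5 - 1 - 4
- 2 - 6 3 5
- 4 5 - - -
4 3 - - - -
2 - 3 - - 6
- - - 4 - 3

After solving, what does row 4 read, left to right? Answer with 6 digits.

436251

(1,3) = 2 (sole candidate).
(1,5) = 6 (sole candidate).
(2,1) = 1 (sole candidate).
(2,3) = 4 (sole candidate).
(3,1) = 6 (sole candidate).
(3,4) = 3 (sole candidate).
(5,2) = 1 (sole candidate).
(5,4) = 5 (sole candidate).
(5,5) = 4 (sole candidate).
(6,1) = 5 (sole candidate).
(6,2) = 6 (sole candidate).
(6,3) = 1 (sole candidate).
(6,5) = 2 (sole candidate).
(3,5) = 1 (sole candidate).
(3,6) = 2 (sole candidate).
(4,3) = 6: row 4 has {3,4}; col 3 has {1,2,3,4,5}; box has {1,3,4,5} → only 6 remains.
(4,4) = 2: row 4 has {3,4,6}; col 4 has {1,3,4,5,6}; box has {1,3,4,5,6} → only 2 remains.
(4,5) = 5: row 4 has {2,3,4,6}; col 5 has {1,2,3,4,6}; box has {2,3,4,6} → only 5 remains.
(4,6) = 1: row 4 has {2,3,4,5,6}; col 6 has {2,3,4,5,6}; box has {2,3,4,5,6} → only 1 remains.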